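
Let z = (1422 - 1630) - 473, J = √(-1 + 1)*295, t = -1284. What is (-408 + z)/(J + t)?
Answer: 363/428 ≈ 0.84813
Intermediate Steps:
J = 0 (J = √0*295 = 0*295 = 0)
z = -681 (z = -208 - 473 = -681)
(-408 + z)/(J + t) = (-408 - 681)/(0 - 1284) = -1089/(-1284) = -1089*(-1/1284) = 363/428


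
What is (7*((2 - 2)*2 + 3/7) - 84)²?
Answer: 6561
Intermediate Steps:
(7*((2 - 2)*2 + 3/7) - 84)² = (7*(0*2 + 3*(⅐)) - 84)² = (7*(0 + 3/7) - 84)² = (7*(3/7) - 84)² = (3 - 84)² = (-81)² = 6561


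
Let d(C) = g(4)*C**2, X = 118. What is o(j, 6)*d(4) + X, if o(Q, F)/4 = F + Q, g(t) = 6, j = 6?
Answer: 4726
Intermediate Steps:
o(Q, F) = 4*F + 4*Q (o(Q, F) = 4*(F + Q) = 4*F + 4*Q)
d(C) = 6*C**2
o(j, 6)*d(4) + X = (4*6 + 4*6)*(6*4**2) + 118 = (24 + 24)*(6*16) + 118 = 48*96 + 118 = 4608 + 118 = 4726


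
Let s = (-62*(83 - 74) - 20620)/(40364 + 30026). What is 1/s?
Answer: -35195/10589 ≈ -3.3237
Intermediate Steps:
s = -10589/35195 (s = (-62*9 - 20620)/70390 = (-558 - 20620)*(1/70390) = -21178*1/70390 = -10589/35195 ≈ -0.30087)
1/s = 1/(-10589/35195) = -35195/10589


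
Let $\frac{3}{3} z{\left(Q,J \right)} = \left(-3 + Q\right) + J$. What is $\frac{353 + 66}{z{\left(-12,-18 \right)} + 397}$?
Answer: $\frac{419}{364} \approx 1.1511$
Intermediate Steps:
$z{\left(Q,J \right)} = -3 + J + Q$ ($z{\left(Q,J \right)} = \left(-3 + Q\right) + J = -3 + J + Q$)
$\frac{353 + 66}{z{\left(-12,-18 \right)} + 397} = \frac{353 + 66}{\left(-3 - 18 - 12\right) + 397} = \frac{419}{-33 + 397} = \frac{419}{364}$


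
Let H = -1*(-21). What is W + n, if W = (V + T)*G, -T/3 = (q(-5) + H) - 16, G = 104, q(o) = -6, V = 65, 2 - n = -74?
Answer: 7148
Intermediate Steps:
n = 76 (n = 2 - 1*(-74) = 2 + 74 = 76)
H = 21
T = 3 (T = -3*((-6 + 21) - 16) = -3*(15 - 16) = -3*(-1) = 3)
W = 7072 (W = (65 + 3)*104 = 68*104 = 7072)
W + n = 7072 + 76 = 7148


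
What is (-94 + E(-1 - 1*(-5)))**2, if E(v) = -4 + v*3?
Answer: 7396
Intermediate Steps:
E(v) = -4 + 3*v
(-94 + E(-1 - 1*(-5)))**2 = (-94 + (-4 + 3*(-1 - 1*(-5))))**2 = (-94 + (-4 + 3*(-1 + 5)))**2 = (-94 + (-4 + 3*4))**2 = (-94 + (-4 + 12))**2 = (-94 + 8)**2 = (-86)**2 = 7396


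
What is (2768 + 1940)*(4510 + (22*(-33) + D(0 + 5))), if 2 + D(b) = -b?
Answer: 17782116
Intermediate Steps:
D(b) = -2 - b
(2768 + 1940)*(4510 + (22*(-33) + D(0 + 5))) = (2768 + 1940)*(4510 + (22*(-33) + (-2 - (0 + 5)))) = 4708*(4510 + (-726 + (-2 - 1*5))) = 4708*(4510 + (-726 + (-2 - 5))) = 4708*(4510 + (-726 - 7)) = 4708*(4510 - 733) = 4708*3777 = 17782116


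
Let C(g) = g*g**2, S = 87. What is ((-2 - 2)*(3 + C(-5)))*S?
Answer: 42456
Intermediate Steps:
C(g) = g**3
((-2 - 2)*(3 + C(-5)))*S = ((-2 - 2)*(3 + (-5)**3))*87 = -4*(3 - 125)*87 = -4*(-122)*87 = 488*87 = 42456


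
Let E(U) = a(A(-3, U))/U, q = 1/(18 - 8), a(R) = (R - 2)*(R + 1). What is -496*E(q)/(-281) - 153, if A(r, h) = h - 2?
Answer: -127917/1405 ≈ -91.044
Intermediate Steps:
A(r, h) = -2 + h
a(R) = (1 + R)*(-2 + R) (a(R) = (-2 + R)*(1 + R) = (1 + R)*(-2 + R))
q = ⅒ (q = 1/10 = ⅒ ≈ 0.10000)
E(U) = ((-2 + U)² - U)/U (E(U) = (-2 + (-2 + U)² - (-2 + U))/U = (-2 + (-2 + U)² + (2 - U))/U = ((-2 + U)² - U)/U)
-496*E(q)/(-281) - 153 = -496*((-2 + ⅒)² - 1*⅒)/(⅒)/(-281) - 153 = -496*10*((-19/10)² - ⅒)*(-1)/281 - 153 = -496*10*(361/100 - ⅒)*(-1)/281 - 153 = -496*10*(351/100)*(-1)/281 - 153 = -87048*(-1)/(5*281) - 153 = -496*(-351/2810) - 153 = 87048/1405 - 153 = -127917/1405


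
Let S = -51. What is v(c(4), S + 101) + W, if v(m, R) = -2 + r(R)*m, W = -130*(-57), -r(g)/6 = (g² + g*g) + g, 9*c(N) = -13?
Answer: 153524/3 ≈ 51175.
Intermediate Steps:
c(N) = -13/9 (c(N) = (⅑)*(-13) = -13/9)
r(g) = -12*g² - 6*g (r(g) = -6*((g² + g*g) + g) = -6*((g² + g²) + g) = -6*(2*g² + g) = -6*(g + 2*g²) = -12*g² - 6*g)
W = 7410
v(m, R) = -2 - 6*R*m*(1 + 2*R) (v(m, R) = -2 + (-6*R*(1 + 2*R))*m = -2 - 6*R*m*(1 + 2*R))
v(c(4), S + 101) + W = (-2 - 6*(-51 + 101)*(-13/9)*(1 + 2*(-51 + 101))) + 7410 = (-2 - 6*50*(-13/9)*(1 + 2*50)) + 7410 = (-2 - 6*50*(-13/9)*(1 + 100)) + 7410 = (-2 - 6*50*(-13/9)*101) + 7410 = (-2 + 131300/3) + 7410 = 131294/3 + 7410 = 153524/3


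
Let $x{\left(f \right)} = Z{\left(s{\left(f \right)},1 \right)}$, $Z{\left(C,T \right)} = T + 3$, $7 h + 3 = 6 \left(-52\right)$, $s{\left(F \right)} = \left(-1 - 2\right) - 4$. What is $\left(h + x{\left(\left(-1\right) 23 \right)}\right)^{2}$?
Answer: $1681$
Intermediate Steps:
$s{\left(F \right)} = -7$ ($s{\left(F \right)} = -3 - 4 = -7$)
$h = -45$ ($h = - \frac{3}{7} + \frac{6 \left(-52\right)}{7} = - \frac{3}{7} + \frac{1}{7} \left(-312\right) = - \frac{3}{7} - \frac{312}{7} = -45$)
$Z{\left(C,T \right)} = 3 + T$
$x{\left(f \right)} = 4$ ($x{\left(f \right)} = 3 + 1 = 4$)
$\left(h + x{\left(\left(-1\right) 23 \right)}\right)^{2} = \left(-45 + 4\right)^{2} = \left(-41\right)^{2} = 1681$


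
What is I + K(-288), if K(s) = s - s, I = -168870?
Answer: -168870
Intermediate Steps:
K(s) = 0
I + K(-288) = -168870 + 0 = -168870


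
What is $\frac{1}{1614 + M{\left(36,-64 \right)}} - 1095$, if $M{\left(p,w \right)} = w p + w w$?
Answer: $- \frac{3729569}{3406} \approx -1095.0$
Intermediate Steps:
$M{\left(p,w \right)} = w^{2} + p w$ ($M{\left(p,w \right)} = p w + w^{2} = w^{2} + p w$)
$\frac{1}{1614 + M{\left(36,-64 \right)}} - 1095 = \frac{1}{1614 - 64 \left(36 - 64\right)} - 1095 = \frac{1}{1614 - -1792} - 1095 = \frac{1}{1614 + 1792} - 1095 = \frac{1}{3406} - 1095 = - \frac{3729569}{3406}$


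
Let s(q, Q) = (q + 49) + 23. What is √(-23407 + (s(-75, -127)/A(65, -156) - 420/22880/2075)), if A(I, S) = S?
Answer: 3*I*√146551794296622/237380 ≈ 152.99*I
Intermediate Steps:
s(q, Q) = 72 + q (s(q, Q) = (49 + q) + 23 = 72 + q)
√(-23407 + (s(-75, -127)/A(65, -156) - 420/22880/2075)) = √(-23407 + ((72 - 75)/(-156) - 420/22880/2075)) = √(-23407 + (-3*(-1/156) - 420*1/22880*(1/2075))) = √(-23407 + (1/52 - 21/1144*1/2075)) = √(-23407 + (1/52 - 21/2373800)) = √(-23407 + 45629/2373800) = √(-55563490971/2373800) = 3*I*√146551794296622/237380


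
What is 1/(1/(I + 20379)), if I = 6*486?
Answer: 23295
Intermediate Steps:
I = 2916
1/(1/(I + 20379)) = 1/(1/(2916 + 20379)) = 1/(1/23295) = 23295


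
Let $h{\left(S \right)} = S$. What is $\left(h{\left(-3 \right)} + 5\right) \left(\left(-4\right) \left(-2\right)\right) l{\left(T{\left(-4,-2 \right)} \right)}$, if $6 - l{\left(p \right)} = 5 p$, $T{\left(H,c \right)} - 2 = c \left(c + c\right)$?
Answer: $-704$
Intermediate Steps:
$T{\left(H,c \right)} = 2 + 2 c^{2}$ ($T{\left(H,c \right)} = 2 + c \left(c + c\right) = 2 + c 2 c = 2 + 2 c^{2}$)
$l{\left(p \right)} = 6 - 5 p$
$\left(h{\left(-3 \right)} + 5\right) \left(\left(-4\right) \left(-2\right)\right) l{\left(T{\left(-4,-2 \right)} \right)} = \left(-3 + 5\right) \left(\left(-4\right) \left(-2\right)\right) \left(6 - 5 \left(2 + 2 \left(-2\right)^{2}\right)\right) = 2 \cdot 8 \left(6 - 5 \left(2 + 2 \cdot 4\right)\right) = 16 \left(6 - 5 \left(2 + 8\right)\right) = 16 \left(6 - 50\right) = 16 \left(-44\right) = -704$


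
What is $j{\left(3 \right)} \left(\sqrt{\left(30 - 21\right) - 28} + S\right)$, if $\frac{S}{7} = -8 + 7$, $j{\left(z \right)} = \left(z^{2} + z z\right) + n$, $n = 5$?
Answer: $-161 + 23 i \sqrt{19} \approx -161.0 + 100.25 i$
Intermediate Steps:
$j{\left(z \right)} = 5 + 2 z^{2}$ ($j{\left(z \right)} = \left(z^{2} + z z\right) + 5 = \left(z^{2} + z^{2}\right) + 5 = 2 z^{2} + 5 = 5 + 2 z^{2}$)
$S = -7$ ($S = 7 \left(-8 + 7\right) = 7 \left(-1\right) = -7$)
$j{\left(3 \right)} \left(\sqrt{\left(30 - 21\right) - 28} + S\right) = \left(5 + 2 \cdot 3^{2}\right) \left(\sqrt{\left(30 - 21\right) - 28} - 7\right) = \left(5 + 2 \cdot 9\right) \left(\sqrt{\left(30 - 21\right) - 28} - 7\right) = \left(5 + 18\right) \left(\sqrt{9 - 28} - 7\right) = 23 \left(\sqrt{-19} - 7\right) = 23 \left(i \sqrt{19} - 7\right) = 23 \left(-7 + i \sqrt{19}\right) = -161 + 23 i \sqrt{19}$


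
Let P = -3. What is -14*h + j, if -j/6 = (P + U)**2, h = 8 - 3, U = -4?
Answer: -364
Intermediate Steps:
h = 5
j = -294 (j = -6*(-3 - 4)**2 = -6*(-7)**2 = -6*49 = -294)
-14*h + j = -14*5 - 294 = -70 - 294 = -364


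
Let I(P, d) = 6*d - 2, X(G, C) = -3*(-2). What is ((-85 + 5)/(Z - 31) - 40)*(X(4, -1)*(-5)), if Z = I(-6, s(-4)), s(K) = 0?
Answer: 12400/11 ≈ 1127.3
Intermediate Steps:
X(G, C) = 6
I(P, d) = -2 + 6*d
Z = -2 (Z = -2 + 6*0 = -2 + 0 = -2)
((-85 + 5)/(Z - 31) - 40)*(X(4, -1)*(-5)) = ((-85 + 5)/(-2 - 31) - 40)*(6*(-5)) = (-80/(-33) - 40)*(-30) = (-80*(-1/33) - 40)*(-30) = (80/33 - 40)*(-30) = -1240/33*(-30) = 12400/11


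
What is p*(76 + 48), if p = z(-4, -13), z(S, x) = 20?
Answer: 2480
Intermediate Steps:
p = 20
p*(76 + 48) = 20*(76 + 48) = 20*124 = 2480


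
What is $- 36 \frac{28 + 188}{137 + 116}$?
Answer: $- \frac{7776}{253} \approx -30.735$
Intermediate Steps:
$- 36 \frac{28 + 188}{137 + 116} = - 36 \cdot \frac{216}{253} = - 36 \cdot 216 \cdot \frac{1}{253} = \left(-36\right) \frac{216}{253} = - \frac{7776}{253}$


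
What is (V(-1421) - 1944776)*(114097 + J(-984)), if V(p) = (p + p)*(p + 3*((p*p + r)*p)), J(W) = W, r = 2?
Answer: 2767200008755674492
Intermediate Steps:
V(p) = 2*p*(p + 3*p*(2 + p**2)) (V(p) = (p + p)*(p + 3*((p*p + 2)*p)) = (2*p)*(p + 3*((p**2 + 2)*p)) = (2*p)*(p + 3*((2 + p**2)*p)) = (2*p)*(p + 3*(p*(2 + p**2))) = (2*p)*(p + 3*p*(2 + p**2)) = 2*p*(p + 3*p*(2 + p**2)))
(V(-1421) - 1944776)*(114097 + J(-984)) = ((-1421)**2*(14 + 6*(-1421)**2) - 1944776)*(114097 - 984) = (2019241*(14 + 6*2019241) - 1944776)*113113 = (2019241*(14 + 12115446) - 1944776)*113113 = (2019241*12115460 - 1944776)*113113 = (24464033565860 - 1944776)*113113 = 24464031621084*113113 = 2767200008755674492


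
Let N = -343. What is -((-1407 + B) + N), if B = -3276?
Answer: 5026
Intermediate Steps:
-((-1407 + B) + N) = -((-1407 - 3276) - 343) = -(-4683 - 343) = -1*(-5026) = 5026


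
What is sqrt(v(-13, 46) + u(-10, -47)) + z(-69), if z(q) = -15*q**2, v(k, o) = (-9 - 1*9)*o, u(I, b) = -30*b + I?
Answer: -71415 + 2*sqrt(143) ≈ -71391.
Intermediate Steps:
u(I, b) = I - 30*b
v(k, o) = -18*o (v(k, o) = (-9 - 9)*o = -18*o)
sqrt(v(-13, 46) + u(-10, -47)) + z(-69) = sqrt(-18*46 + (-10 - 30*(-47))) - 15*(-69)**2 = sqrt(-828 + (-10 + 1410)) - 15*4761 = sqrt(-828 + 1400) - 71415 = sqrt(572) - 71415 = 2*sqrt(143) - 71415 = -71415 + 2*sqrt(143)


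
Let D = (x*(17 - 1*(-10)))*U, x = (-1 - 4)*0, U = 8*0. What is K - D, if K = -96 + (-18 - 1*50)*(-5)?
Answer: 244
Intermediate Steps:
U = 0
x = 0 (x = -5*0 = 0)
K = 244 (K = -96 + (-18 - 50)*(-5) = -96 - 68*(-5) = -96 + 340 = 244)
D = 0 (D = (0*(17 - 1*(-10)))*0 = (0*(17 + 10))*0 = (0*27)*0 = 0*0 = 0)
K - D = 244 - 1*0 = 244 + 0 = 244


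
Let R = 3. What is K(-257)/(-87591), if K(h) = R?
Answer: -1/29197 ≈ -3.4250e-5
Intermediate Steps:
K(h) = 3
K(-257)/(-87591) = 3/(-87591) = 3*(-1/87591) = -1/29197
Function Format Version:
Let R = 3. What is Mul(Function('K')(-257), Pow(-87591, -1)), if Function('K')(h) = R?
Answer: Rational(-1, 29197) ≈ -3.4250e-5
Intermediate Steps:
Function('K')(h) = 3
Mul(Function('K')(-257), Pow(-87591, -1)) = Mul(3, Pow(-87591, -1)) = Mul(3, Rational(-1, 87591)) = Rational(-1, 29197)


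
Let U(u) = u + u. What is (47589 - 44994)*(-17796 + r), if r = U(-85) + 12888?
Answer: -13177410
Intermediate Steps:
U(u) = 2*u
r = 12718 (r = 2*(-85) + 12888 = -170 + 12888 = 12718)
(47589 - 44994)*(-17796 + r) = (47589 - 44994)*(-17796 + 12718) = 2595*(-5078) = -13177410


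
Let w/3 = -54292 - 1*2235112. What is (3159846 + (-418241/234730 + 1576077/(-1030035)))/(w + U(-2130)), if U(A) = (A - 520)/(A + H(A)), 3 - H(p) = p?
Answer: -152797426048956531/332162132683459820 ≈ -0.46001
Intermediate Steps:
w = -6868212 (w = 3*(-54292 - 1*2235112) = 3*(-54292 - 2235112) = 3*(-2289404) = -6868212)
H(p) = 3 - p
U(A) = -520/3 + A/3 (U(A) = (A - 520)/(A + (3 - A)) = (-520 + A)/3 = (-520 + A)*(1/3) = -520/3 + A/3)
(3159846 + (-418241/234730 + 1576077/(-1030035)))/(w + U(-2130)) = (3159846 + (-418241/234730 + 1576077/(-1030035)))/(-6868212 + (-520/3 + (1/3)*(-2130))) = (3159846 + (-418241*1/234730 + 1576077*(-1/1030035)))/(-6868212 + (-520/3 - 710)) = (3159846 + (-418241/234730 - 525359/343345))/(-6868212 - 2650/3) = (3159846 - 53383694843/16118674370)/(-20607286/3) = (50932475349652177/16118674370)*(-3/20607286) = -152797426048956531/332162132683459820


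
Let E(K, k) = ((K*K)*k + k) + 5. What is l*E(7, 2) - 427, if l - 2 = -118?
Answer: -12607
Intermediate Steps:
l = -116 (l = 2 - 118 = -116)
E(K, k) = 5 + k + k*K² (E(K, k) = (K²*k + k) + 5 = (k*K² + k) + 5 = (k + k*K²) + 5 = 5 + k + k*K²)
l*E(7, 2) - 427 = -116*(5 + 2 + 2*7²) - 427 = -116*(5 + 2 + 2*49) - 427 = -116*(5 + 2 + 98) - 427 = -116*105 - 427 = -12180 - 427 = -12607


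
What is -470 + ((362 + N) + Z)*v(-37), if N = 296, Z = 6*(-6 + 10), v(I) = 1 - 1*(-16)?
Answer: 11124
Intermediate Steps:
v(I) = 17 (v(I) = 1 + 16 = 17)
Z = 24 (Z = 6*4 = 24)
-470 + ((362 + N) + Z)*v(-37) = -470 + ((362 + 296) + 24)*17 = -470 + (658 + 24)*17 = -470 + 682*17 = -470 + 11594 = 11124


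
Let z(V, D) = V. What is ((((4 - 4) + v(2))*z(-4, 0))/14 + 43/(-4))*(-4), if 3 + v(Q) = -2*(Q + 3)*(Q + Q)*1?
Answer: -43/7 ≈ -6.1429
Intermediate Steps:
v(Q) = -3 - 4*Q*(3 + Q) (v(Q) = -3 - 2*(Q + 3)*(Q + Q)*1 = -3 - 2*(3 + Q)*2*Q*1 = -3 - 4*Q*(3 + Q)*1 = -3 - 4*Q*(3 + Q))
((((4 - 4) + v(2))*z(-4, 0))/14 + 43/(-4))*(-4) = ((((4 - 4) + (-3 - 12*2 - 4*2²))*(-4))/14 + 43/(-4))*(-4) = (((0 + (-3 - 24 - 4*4))*(-4))*(1/14) + 43*(-¼))*(-4) = (((0 + (-3 - 24 - 16))*(-4))*(1/14) - 43/4)*(-4) = (((0 - 43)*(-4))*(1/14) - 43/4)*(-4) = (-43*(-4)*(1/14) - 43/4)*(-4) = (172*(1/14) - 43/4)*(-4) = (86/7 - 43/4)*(-4) = (43/28)*(-4) = -43/7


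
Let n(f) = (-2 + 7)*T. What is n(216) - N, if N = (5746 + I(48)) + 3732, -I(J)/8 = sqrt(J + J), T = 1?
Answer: -9473 + 32*sqrt(6) ≈ -9394.6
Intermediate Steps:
I(J) = -8*sqrt(2)*sqrt(J) (I(J) = -8*sqrt(J + J) = -8*sqrt(2)*sqrt(J))
n(f) = 5 (n(f) = (-2 + 7)*1 = 5*1 = 5)
N = 9478 - 32*sqrt(6) (N = (5746 - 8*sqrt(2)*sqrt(48)) + 3732 = (5746 - 8*sqrt(2)*4*sqrt(3)) + 3732 = (5746 - 32*sqrt(6)) + 3732 = 9478 - 32*sqrt(6) ≈ 9399.6)
n(216) - N = 5 - (9478 - 32*sqrt(6)) = 5 + (-9478 + 32*sqrt(6)) = -9473 + 32*sqrt(6)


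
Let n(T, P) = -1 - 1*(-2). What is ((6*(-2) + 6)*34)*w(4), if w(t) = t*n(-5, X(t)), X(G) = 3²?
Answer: -816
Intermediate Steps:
X(G) = 9
n(T, P) = 1 (n(T, P) = -1 + 2 = 1)
w(t) = t (w(t) = t*1 = t)
((6*(-2) + 6)*34)*w(4) = ((6*(-2) + 6)*34)*4 = ((-12 + 6)*34)*4 = -6*34*4 = -204*4 = -816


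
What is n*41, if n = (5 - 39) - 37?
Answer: -2911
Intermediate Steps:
n = -71 (n = -34 - 37 = -71)
n*41 = -71*41 = -2911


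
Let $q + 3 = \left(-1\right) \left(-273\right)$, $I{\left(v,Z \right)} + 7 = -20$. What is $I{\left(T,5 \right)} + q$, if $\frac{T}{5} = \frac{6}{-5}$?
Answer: $243$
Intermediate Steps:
$T = -6$ ($T = 5 \frac{6}{-5} = 5 \cdot 6 \left(- \frac{1}{5}\right) = 5 \left(- \frac{6}{5}\right) = -6$)
$I{\left(v,Z \right)} = -27$ ($I{\left(v,Z \right)} = -7 - 20 = -27$)
$q = 270$ ($q = -3 - -273 = -3 + 273 = 270$)
$I{\left(T,5 \right)} + q = -27 + 270 = 243$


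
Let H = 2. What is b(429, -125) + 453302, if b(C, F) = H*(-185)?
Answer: 452932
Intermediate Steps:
b(C, F) = -370 (b(C, F) = 2*(-185) = -370)
b(429, -125) + 453302 = -370 + 453302 = 452932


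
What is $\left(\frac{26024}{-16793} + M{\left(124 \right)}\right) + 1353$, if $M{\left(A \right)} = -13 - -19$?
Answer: $\frac{22795663}{16793} \approx 1357.4$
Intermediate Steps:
$M{\left(A \right)} = 6$ ($M{\left(A \right)} = -13 + 19 = 6$)
$\left(\frac{26024}{-16793} + M{\left(124 \right)}\right) + 1353 = \left(\frac{26024}{-16793} + 6\right) + 1353 = \left(26024 \left(- \frac{1}{16793}\right) + 6\right) + 1353 = \left(- \frac{26024}{16793} + 6\right) + 1353 = \frac{74734}{16793} + 1353 = \frac{22795663}{16793}$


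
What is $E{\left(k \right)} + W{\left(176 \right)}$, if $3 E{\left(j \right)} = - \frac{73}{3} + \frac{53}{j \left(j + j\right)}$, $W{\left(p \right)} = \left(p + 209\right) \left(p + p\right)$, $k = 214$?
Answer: $\frac{111706244503}{824328} \approx 1.3551 \cdot 10^{5}$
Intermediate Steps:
$W{\left(p \right)} = 2 p \left(209 + p\right)$ ($W{\left(p \right)} = \left(209 + p\right) 2 p = 2 p \left(209 + p\right)$)
$E{\left(j \right)} = - \frac{73}{9} + \frac{53}{6 j^{2}}$ ($E{\left(j \right)} = \frac{- \frac{73}{3} + \frac{53}{j \left(j + j\right)}}{3} = \frac{\left(-73\right) \frac{1}{3} + \frac{53}{j 2 j}}{3} = \frac{- \frac{73}{3} + \frac{53}{2 j^{2}}}{3} = - \frac{73}{9} + \frac{53}{6 j^{2}}$)
$E{\left(k \right)} + W{\left(176 \right)} = \left(- \frac{73}{9} + \frac{53}{6 \cdot 45796}\right) + 2 \cdot 176 \left(209 + 176\right) = \left(- \frac{73}{9} + \frac{53}{6} \cdot \frac{1}{45796}\right) + 2 \cdot 176 \cdot 385 = \left(- \frac{73}{9} + \frac{53}{274776}\right) + 135520 = - \frac{6686057}{824328} + 135520 = \frac{111706244503}{824328}$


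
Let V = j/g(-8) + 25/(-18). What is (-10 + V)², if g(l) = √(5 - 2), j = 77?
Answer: 682357/324 - 15785*√3/27 ≈ 1093.4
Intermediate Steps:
g(l) = √3
V = -25/18 + 77*√3/3 (V = 77/(√3) + 25/(-18) = 77*(√3/3) + 25*(-1/18) = 77*√3/3 - 25/18 = -25/18 + 77*√3/3 ≈ 43.067)
(-10 + V)² = (-10 + (-25/18 + 77*√3/3))² = (-205/18 + 77*√3/3)²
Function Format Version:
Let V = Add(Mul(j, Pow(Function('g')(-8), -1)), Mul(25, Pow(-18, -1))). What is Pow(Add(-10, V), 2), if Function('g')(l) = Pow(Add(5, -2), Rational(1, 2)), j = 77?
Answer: Add(Rational(682357, 324), Mul(Rational(-15785, 27), Pow(3, Rational(1, 2)))) ≈ 1093.4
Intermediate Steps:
Function('g')(l) = Pow(3, Rational(1, 2))
V = Add(Rational(-25, 18), Mul(Rational(77, 3), Pow(3, Rational(1, 2)))) (V = Add(Mul(77, Pow(Pow(3, Rational(1, 2)), -1)), Mul(25, Pow(-18, -1))) = Add(Mul(77, Mul(Rational(1, 3), Pow(3, Rational(1, 2)))), Mul(25, Rational(-1, 18))) = Add(Mul(Rational(77, 3), Pow(3, Rational(1, 2))), Rational(-25, 18)) = Add(Rational(-25, 18), Mul(Rational(77, 3), Pow(3, Rational(1, 2)))) ≈ 43.067)
Pow(Add(-10, V), 2) = Pow(Add(-10, Add(Rational(-25, 18), Mul(Rational(77, 3), Pow(3, Rational(1, 2))))), 2) = Pow(Add(Rational(-205, 18), Mul(Rational(77, 3), Pow(3, Rational(1, 2)))), 2)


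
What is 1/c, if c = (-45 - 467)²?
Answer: 1/262144 ≈ 3.8147e-6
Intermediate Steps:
c = 262144 (c = (-512)² = 262144)
1/c = 1/262144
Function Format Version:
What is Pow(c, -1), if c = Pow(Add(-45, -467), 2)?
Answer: Rational(1, 262144) ≈ 3.8147e-6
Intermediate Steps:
c = 262144 (c = Pow(-512, 2) = 262144)
Pow(c, -1) = Pow(262144, -1) = Rational(1, 262144)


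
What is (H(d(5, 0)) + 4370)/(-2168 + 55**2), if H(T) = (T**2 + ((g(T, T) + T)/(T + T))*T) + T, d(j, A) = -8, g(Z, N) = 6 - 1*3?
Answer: 8847/1714 ≈ 5.1616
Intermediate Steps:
g(Z, N) = 3 (g(Z, N) = 6 - 3 = 3)
H(T) = 3/2 + T**2 + 3*T/2 (H(T) = (T**2 + ((3 + T)/(T + T))*T) + T = (T**2 + ((3 + T)/((2*T)))*T) + T = (T**2 + ((3 + T)*(1/(2*T)))*T) + T = (T**2 + ((3 + T)/(2*T))*T) + T = (T**2 + (3/2 + T/2)) + T = (3/2 + T**2 + T/2) + T = 3/2 + T**2 + 3*T/2)
(H(d(5, 0)) + 4370)/(-2168 + 55**2) = ((3/2 + (-8)**2 + (3/2)*(-8)) + 4370)/(-2168 + 55**2) = ((3/2 + 64 - 12) + 4370)/(-2168 + 3025) = (107/2 + 4370)/857 = (8847/2)*(1/857) = 8847/1714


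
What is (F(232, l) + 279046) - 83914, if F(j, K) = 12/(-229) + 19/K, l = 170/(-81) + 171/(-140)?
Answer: 1682393727276/8622079 ≈ 1.9513e+5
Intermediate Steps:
l = -37651/11340 (l = 170*(-1/81) + 171*(-1/140) = -170/81 - 171/140 = -37651/11340 ≈ -3.3202)
F(j, K) = -12/229 + 19/K (F(j, K) = 12*(-1/229) + 19/K = -12/229 + 19/K)
(F(232, l) + 279046) - 83914 = ((-12/229 + 19/(-37651/11340)) + 279046) - 83914 = ((-12/229 + 19*(-11340/37651)) + 279046) - 83914 = ((-12/229 - 215460/37651) + 279046) - 83914 = (-49792152/8622079 + 279046) - 83914 = 2405906864482/8622079 - 83914 = 1682393727276/8622079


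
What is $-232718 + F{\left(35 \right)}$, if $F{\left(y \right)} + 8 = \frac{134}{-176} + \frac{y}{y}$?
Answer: $- \frac{20479867}{88} \approx -2.3273 \cdot 10^{5}$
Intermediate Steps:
$F{\left(y \right)} = - \frac{683}{88}$ ($F{\left(y \right)} = -8 + \left(\frac{134}{-176} + \frac{y}{y}\right) = -8 + \left(134 \left(- \frac{1}{176}\right) + 1\right) = -8 + \left(- \frac{67}{88} + 1\right) = -8 + \frac{21}{88} = - \frac{683}{88}$)
$-232718 + F{\left(35 \right)} = -232718 - \frac{683}{88} = - \frac{20479867}{88}$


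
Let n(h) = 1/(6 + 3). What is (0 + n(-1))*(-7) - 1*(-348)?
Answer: 3125/9 ≈ 347.22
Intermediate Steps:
n(h) = ⅑ (n(h) = 1/9 = ⅑)
(0 + n(-1))*(-7) - 1*(-348) = (0 + ⅑)*(-7) - 1*(-348) = (⅑)*(-7) + 348 = -7/9 + 348 = 3125/9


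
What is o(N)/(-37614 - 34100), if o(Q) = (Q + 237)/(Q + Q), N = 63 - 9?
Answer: -97/2581704 ≈ -3.7572e-5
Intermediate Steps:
N = 54
o(Q) = (237 + Q)/(2*Q) (o(Q) = (237 + Q)/((2*Q)) = (237 + Q)*(1/(2*Q)) = (237 + Q)/(2*Q))
o(N)/(-37614 - 34100) = ((½)*(237 + 54)/54)/(-37614 - 34100) = ((½)*(1/54)*291)/(-71714) = (97/36)*(-1/71714) = -97/2581704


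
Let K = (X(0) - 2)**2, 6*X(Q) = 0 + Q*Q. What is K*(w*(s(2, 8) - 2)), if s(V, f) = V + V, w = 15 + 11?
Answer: 208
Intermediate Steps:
w = 26
s(V, f) = 2*V
X(Q) = Q**2/6 (X(Q) = (0 + Q*Q)/6 = (0 + Q**2)/6 = Q**2/6)
K = 4 (K = ((1/6)*0**2 - 2)**2 = ((1/6)*0 - 2)**2 = (0 - 2)**2 = (-2)**2 = 4)
K*(w*(s(2, 8) - 2)) = 4*(26*(2*2 - 2)) = 4*(26*(4 - 2)) = 4*(26*2) = 4*52 = 208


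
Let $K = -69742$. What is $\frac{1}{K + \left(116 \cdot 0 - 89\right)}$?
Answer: $- \frac{1}{69831} \approx -1.432 \cdot 10^{-5}$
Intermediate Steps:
$\frac{1}{K + \left(116 \cdot 0 - 89\right)} = \frac{1}{-69742 + \left(116 \cdot 0 - 89\right)} = \frac{1}{-69742 + \left(0 - 89\right)} = \frac{1}{-69742 - 89} = \frac{1}{-69831} = - \frac{1}{69831}$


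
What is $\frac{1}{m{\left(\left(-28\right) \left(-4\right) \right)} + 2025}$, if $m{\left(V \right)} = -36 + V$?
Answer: $\frac{1}{2101} \approx 0.00047596$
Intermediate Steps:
$\frac{1}{m{\left(\left(-28\right) \left(-4\right) \right)} + 2025} = \frac{1}{\left(-36 - -112\right) + 2025} = \frac{1}{\left(-36 + 112\right) + 2025} = \frac{1}{76 + 2025} = \frac{1}{2101}$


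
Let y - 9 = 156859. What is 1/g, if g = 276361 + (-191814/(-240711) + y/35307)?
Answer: 2832927759/782925592481681 ≈ 3.6184e-6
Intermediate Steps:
y = 156868 (y = 9 + 156859 = 156868)
g = 782925592481681/2832927759 (g = 276361 + (-191814/(-240711) + 156868/35307) = 276361 + (-191814*(-1/240711) + 156868*(1/35307)) = 276361 + (63938/80237 + 156868/35307) = 276361 + 14844076682/2832927759 = 782925592481681/2832927759 ≈ 2.7637e+5)
1/g = 1/(782925592481681/2832927759) = 2832927759/782925592481681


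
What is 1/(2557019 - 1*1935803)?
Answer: 1/621216 ≈ 1.6097e-6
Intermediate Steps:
1/(2557019 - 1*1935803) = 1/(2557019 - 1935803) = 1/621216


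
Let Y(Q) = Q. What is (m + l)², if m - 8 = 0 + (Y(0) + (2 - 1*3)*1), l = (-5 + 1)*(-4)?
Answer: 529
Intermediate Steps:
l = 16 (l = -4*(-4) = 16)
m = 7 (m = 8 + (0 + (0 + (2 - 1*3)*1)) = 8 + (0 + (0 + (2 - 3)*1)) = 8 + (0 + (0 - 1*1)) = 8 + (0 + (0 - 1)) = 8 + (0 - 1) = 8 - 1 = 7)
(m + l)² = (7 + 16)² = 23² = 529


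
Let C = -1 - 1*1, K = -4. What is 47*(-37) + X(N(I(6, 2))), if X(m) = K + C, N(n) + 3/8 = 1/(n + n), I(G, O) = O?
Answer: -1745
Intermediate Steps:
C = -2 (C = -1 - 1 = -2)
N(n) = -3/8 + 1/(2*n) (N(n) = -3/8 + 1/(n + n) = -3/8 + 1/(2*n))
X(m) = -6 (X(m) = -4 - 2 = -6)
47*(-37) + X(N(I(6, 2))) = 47*(-37) - 6 = -1739 - 6 = -1745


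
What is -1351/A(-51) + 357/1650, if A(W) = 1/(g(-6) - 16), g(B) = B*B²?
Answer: 172387719/550 ≈ 3.1343e+5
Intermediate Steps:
g(B) = B³
A(W) = -1/232 (A(W) = 1/((-6)³ - 16) = 1/(-216 - 16) = 1/(-232) = -1/232)
-1351/A(-51) + 357/1650 = -1351/(-1/232) + 357/1650 = -1351*(-232) + 357*(1/1650) = 313432 + 119/550 = 172387719/550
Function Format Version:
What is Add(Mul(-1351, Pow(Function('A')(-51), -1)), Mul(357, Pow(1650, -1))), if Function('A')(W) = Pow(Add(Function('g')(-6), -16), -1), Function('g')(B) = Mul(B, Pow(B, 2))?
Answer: Rational(172387719, 550) ≈ 3.1343e+5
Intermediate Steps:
Function('g')(B) = Pow(B, 3)
Function('A')(W) = Rational(-1, 232) (Function('A')(W) = Pow(Add(Pow(-6, 3), -16), -1) = Pow(Add(-216, -16), -1) = Pow(-232, -1) = Rational(-1, 232))
Add(Mul(-1351, Pow(Function('A')(-51), -1)), Mul(357, Pow(1650, -1))) = Add(Mul(-1351, Pow(Rational(-1, 232), -1)), Mul(357, Pow(1650, -1))) = Add(Mul(-1351, -232), Mul(357, Rational(1, 1650))) = Add(313432, Rational(119, 550)) = Rational(172387719, 550)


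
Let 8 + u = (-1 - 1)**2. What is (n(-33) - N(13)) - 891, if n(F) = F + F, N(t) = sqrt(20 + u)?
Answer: -961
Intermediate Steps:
u = -4 (u = -8 + (-1 - 1)**2 = -8 + (-2)**2 = -8 + 4 = -4)
N(t) = 4 (N(t) = sqrt(20 - 4) = sqrt(16) = 4)
n(F) = 2*F
(n(-33) - N(13)) - 891 = (2*(-33) - 1*4) - 891 = (-66 - 4) - 891 = -70 - 891 = -961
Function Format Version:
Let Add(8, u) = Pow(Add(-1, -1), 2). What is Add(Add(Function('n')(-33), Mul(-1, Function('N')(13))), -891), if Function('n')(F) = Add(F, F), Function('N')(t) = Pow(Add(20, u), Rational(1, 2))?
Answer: -961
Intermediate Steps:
u = -4 (u = Add(-8, Pow(Add(-1, -1), 2)) = Add(-8, Pow(-2, 2)) = Add(-8, 4) = -4)
Function('N')(t) = 4 (Function('N')(t) = Pow(Add(20, -4), Rational(1, 2)) = Pow(16, Rational(1, 2)) = 4)
Function('n')(F) = Mul(2, F)
Add(Add(Function('n')(-33), Mul(-1, Function('N')(13))), -891) = Add(Add(Mul(2, -33), Mul(-1, 4)), -891) = Add(Add(-66, -4), -891) = Add(-70, -891) = -961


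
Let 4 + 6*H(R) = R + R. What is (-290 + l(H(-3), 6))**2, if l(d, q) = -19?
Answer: 95481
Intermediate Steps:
H(R) = -2/3 + R/3 (H(R) = -2/3 + (R + R)/6 = -2/3 + (2*R)/6 = -2/3 + R/3)
(-290 + l(H(-3), 6))**2 = (-290 - 19)**2 = (-309)**2 = 95481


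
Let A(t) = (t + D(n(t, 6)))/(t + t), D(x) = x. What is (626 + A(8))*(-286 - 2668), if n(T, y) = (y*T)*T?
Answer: -1921577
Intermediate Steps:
n(T, y) = y*T² (n(T, y) = (T*y)*T = y*T²)
A(t) = (t + 6*t²)/(2*t) (A(t) = (t + 6*t²)/(t + t) = (t + 6*t²)/((2*t)) = (t + 6*t²)*(1/(2*t)) = (t + 6*t²)/(2*t))
(626 + A(8))*(-286 - 2668) = (626 + (½ + 3*8))*(-286 - 2668) = (626 + (½ + 24))*(-2954) = (626 + 49/2)*(-2954) = (1301/2)*(-2954) = -1921577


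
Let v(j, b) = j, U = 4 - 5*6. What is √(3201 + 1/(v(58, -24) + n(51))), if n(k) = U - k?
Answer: √1155542/19 ≈ 56.577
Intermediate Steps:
U = -26 (U = 4 - 30 = -26)
n(k) = -26 - k
√(3201 + 1/(v(58, -24) + n(51))) = √(3201 + 1/(58 + (-26 - 1*51))) = √(3201 + 1/(58 + (-26 - 51))) = √(3201 + 1/(58 - 77)) = √(3201 + 1/(-19)) = √(3201 - 1/19) = √(60818/19) = √1155542/19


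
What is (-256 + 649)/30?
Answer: 131/10 ≈ 13.100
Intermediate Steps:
(-256 + 649)/30 = (1/30)*393 = 131/10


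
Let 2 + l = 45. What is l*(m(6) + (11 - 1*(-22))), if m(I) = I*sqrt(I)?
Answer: 1419 + 258*sqrt(6) ≈ 2051.0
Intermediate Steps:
l = 43 (l = -2 + 45 = 43)
m(I) = I**(3/2)
l*(m(6) + (11 - 1*(-22))) = 43*(6**(3/2) + (11 - 1*(-22))) = 43*(6*sqrt(6) + (11 + 22)) = 43*(6*sqrt(6) + 33) = 43*(33 + 6*sqrt(6)) = 1419 + 258*sqrt(6)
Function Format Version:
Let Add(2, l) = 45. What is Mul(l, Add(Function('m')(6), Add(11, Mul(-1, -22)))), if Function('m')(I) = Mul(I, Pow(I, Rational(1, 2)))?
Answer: Add(1419, Mul(258, Pow(6, Rational(1, 2)))) ≈ 2051.0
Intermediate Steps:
l = 43 (l = Add(-2, 45) = 43)
Function('m')(I) = Pow(I, Rational(3, 2))
Mul(l, Add(Function('m')(6), Add(11, Mul(-1, -22)))) = Mul(43, Add(Pow(6, Rational(3, 2)), Add(11, Mul(-1, -22)))) = Mul(43, Add(Mul(6, Pow(6, Rational(1, 2))), Add(11, 22))) = Mul(43, Add(Mul(6, Pow(6, Rational(1, 2))), 33)) = Mul(43, Add(33, Mul(6, Pow(6, Rational(1, 2))))) = Add(1419, Mul(258, Pow(6, Rational(1, 2))))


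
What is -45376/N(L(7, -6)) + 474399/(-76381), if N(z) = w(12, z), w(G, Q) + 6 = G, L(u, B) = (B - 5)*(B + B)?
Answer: -1734355325/229143 ≈ -7568.9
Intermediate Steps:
L(u, B) = 2*B*(-5 + B) (L(u, B) = (-5 + B)*(2*B) = 2*B*(-5 + B))
w(G, Q) = -6 + G
N(z) = 6 (N(z) = -6 + 12 = 6)
-45376/N(L(7, -6)) + 474399/(-76381) = -45376/6 + 474399/(-76381) = -45376*1/6 + 474399*(-1/76381) = -22688/3 - 474399/76381 = -1734355325/229143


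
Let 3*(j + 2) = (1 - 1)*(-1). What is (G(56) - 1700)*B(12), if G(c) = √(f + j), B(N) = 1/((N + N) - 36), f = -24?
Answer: 425/3 - I*√26/12 ≈ 141.67 - 0.42492*I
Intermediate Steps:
j = -2 (j = -2 + ((1 - 1)*(-1))/3 = -2 + (0*(-1))/3 = -2 + (⅓)*0 = -2 + 0 = -2)
B(N) = 1/(-36 + 2*N) (B(N) = 1/(2*N - 36) = 1/(-36 + 2*N))
G(c) = I*√26 (G(c) = √(-24 - 2) = √(-26) = I*√26)
(G(56) - 1700)*B(12) = (I*√26 - 1700)*(1/(2*(-18 + 12))) = (-1700 + I*√26)*((½)/(-6)) = (-1700 + I*√26)*((½)*(-⅙)) = (-1700 + I*√26)*(-1/12) = 425/3 - I*√26/12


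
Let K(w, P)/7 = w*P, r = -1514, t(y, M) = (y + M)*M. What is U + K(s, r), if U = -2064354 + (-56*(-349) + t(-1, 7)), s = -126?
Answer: -709420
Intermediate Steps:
t(y, M) = M*(M + y) (t(y, M) = (M + y)*M = M*(M + y))
K(w, P) = 7*P*w (K(w, P) = 7*(w*P) = 7*(P*w) = 7*P*w)
U = -2044768 (U = -2064354 + (-56*(-349) + 7*(7 - 1)) = -2064354 + (19544 + 7*6) = -2064354 + (19544 + 42) = -2064354 + 19586 = -2044768)
U + K(s, r) = -2044768 + 7*(-1514)*(-126) = -2044768 + 1335348 = -709420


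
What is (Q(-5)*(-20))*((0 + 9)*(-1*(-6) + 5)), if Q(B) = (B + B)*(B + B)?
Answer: -198000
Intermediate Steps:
Q(B) = 4*B² (Q(B) = (2*B)*(2*B) = 4*B²)
(Q(-5)*(-20))*((0 + 9)*(-1*(-6) + 5)) = ((4*(-5)²)*(-20))*((0 + 9)*(-1*(-6) + 5)) = ((4*25)*(-20))*(9*(6 + 5)) = (100*(-20))*(9*11) = -2000*99 = -198000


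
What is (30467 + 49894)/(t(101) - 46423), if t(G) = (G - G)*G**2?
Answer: -80361/46423 ≈ -1.7311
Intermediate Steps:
t(G) = 0 (t(G) = 0*G**2 = 0)
(30467 + 49894)/(t(101) - 46423) = (30467 + 49894)/(0 - 46423) = 80361/(-46423) = 80361*(-1/46423) = -80361/46423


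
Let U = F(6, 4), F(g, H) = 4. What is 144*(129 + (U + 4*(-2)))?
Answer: 18000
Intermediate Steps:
U = 4
144*(129 + (U + 4*(-2))) = 144*(129 + (4 + 4*(-2))) = 144*(129 + (4 - 8)) = 144*(129 - 4) = 144*125 = 18000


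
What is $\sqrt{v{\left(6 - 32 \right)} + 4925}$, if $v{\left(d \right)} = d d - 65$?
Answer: $4 \sqrt{346} \approx 74.404$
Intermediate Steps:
$v{\left(d \right)} = -65 + d^{2}$ ($v{\left(d \right)} = d^{2} - 65 = -65 + d^{2}$)
$\sqrt{v{\left(6 - 32 \right)} + 4925} = \sqrt{\left(-65 + \left(6 - 32\right)^{2}\right) + 4925} = \sqrt{\left(-65 + \left(-26\right)^{2}\right) + 4925} = \sqrt{\left(-65 + 676\right) + 4925} = \sqrt{611 + 4925} = \sqrt{5536} = 4 \sqrt{346}$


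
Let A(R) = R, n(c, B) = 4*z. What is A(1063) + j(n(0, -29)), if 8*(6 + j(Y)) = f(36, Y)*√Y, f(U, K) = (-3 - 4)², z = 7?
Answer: 1057 + 49*√7/4 ≈ 1089.4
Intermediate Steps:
f(U, K) = 49 (f(U, K) = (-7)² = 49)
n(c, B) = 28 (n(c, B) = 4*7 = 28)
j(Y) = -6 + 49*√Y/8 (j(Y) = -6 + (49*√Y)/8 = -6 + 49*√Y/8)
A(1063) + j(n(0, -29)) = 1063 + (-6 + 49*√28/8) = 1063 + (-6 + 49*(2*√7)/8) = 1063 + (-6 + 49*√7/4) = 1057 + 49*√7/4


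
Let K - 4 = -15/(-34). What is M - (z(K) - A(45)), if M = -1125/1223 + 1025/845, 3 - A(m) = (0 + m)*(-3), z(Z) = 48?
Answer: 18662420/206687 ≈ 90.293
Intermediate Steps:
K = 151/34 (K = 4 - 15/(-34) = 4 - 15*(-1/34) = 4 + 15/34 = 151/34 ≈ 4.4412)
A(m) = 3 + 3*m (A(m) = 3 - (0 + m)*(-3) = 3 - m*(-3) = 3 - (-3)*m = 3 + 3*m)
M = 60590/206687 (M = -1125*1/1223 + 1025*(1/845) = -1125/1223 + 205/169 = 60590/206687 ≈ 0.29315)
M - (z(K) - A(45)) = 60590/206687 - (48 - (3 + 3*45)) = 60590/206687 - (48 - (3 + 135)) = 60590/206687 - (48 - 1*138) = 60590/206687 - (48 - 138) = 60590/206687 - 1*(-90) = 60590/206687 + 90 = 18662420/206687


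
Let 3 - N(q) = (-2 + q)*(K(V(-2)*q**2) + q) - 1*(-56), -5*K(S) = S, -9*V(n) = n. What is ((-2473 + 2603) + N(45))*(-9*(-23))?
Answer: 416484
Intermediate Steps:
V(n) = -n/9
K(S) = -S/5
N(q) = -53 - (-2 + q)*(q - 2*q**2/45) (N(q) = 3 - ((-2 + q)*(-(-1/9*(-2))*q**2/5 + q) - 1*(-56)) = 3 - ((-2 + q)*(-2*q**2/45 + q) + 56) = 3 - ((-2 + q)*(q - 2*q**2/45) + 56) = 3 - (56 + (-2 + q)*(q - 2*q**2/45)) = 3 + (-56 - (-2 + q)*(q - 2*q**2/45)) = -53 - (-2 + q)*(q - 2*q**2/45))
((-2473 + 2603) + N(45))*(-9*(-23)) = ((-2473 + 2603) + (-53 + 2*45 - 49/45*45**2 + (2/45)*45**3))*(-9*(-23)) = (130 + (-53 + 90 - 49/45*2025 + (2/45)*91125))*207 = (130 + (-53 + 90 - 2205 + 4050))*207 = (130 + 1882)*207 = 2012*207 = 416484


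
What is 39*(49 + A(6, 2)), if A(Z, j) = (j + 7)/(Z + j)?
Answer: 15639/8 ≈ 1954.9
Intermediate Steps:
A(Z, j) = (7 + j)/(Z + j)
39*(49 + A(6, 2)) = 39*(49 + (7 + 2)/(6 + 2)) = 39*(49 + 9/8) = 39*(401/8) = 15639/8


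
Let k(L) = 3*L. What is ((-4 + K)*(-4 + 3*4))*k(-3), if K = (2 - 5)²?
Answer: -360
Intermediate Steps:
K = 9 (K = (-3)² = 9)
((-4 + K)*(-4 + 3*4))*k(-3) = ((-4 + 9)*(-4 + 3*4))*(3*(-3)) = (5*(-4 + 12))*(-9) = (5*8)*(-9) = 40*(-9) = -360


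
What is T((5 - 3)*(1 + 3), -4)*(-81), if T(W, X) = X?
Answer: 324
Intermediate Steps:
T((5 - 3)*(1 + 3), -4)*(-81) = -4*(-81) = 324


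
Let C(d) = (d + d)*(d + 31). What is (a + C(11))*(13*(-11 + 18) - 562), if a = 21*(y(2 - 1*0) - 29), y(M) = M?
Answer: -168147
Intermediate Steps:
C(d) = 2*d*(31 + d) (C(d) = (2*d)*(31 + d) = 2*d*(31 + d))
a = -567 (a = 21*((2 - 1*0) - 29) = 21*((2 + 0) - 29) = 21*(2 - 29) = 21*(-27) = -567)
(a + C(11))*(13*(-11 + 18) - 562) = (-567 + 2*11*(31 + 11))*(13*(-11 + 18) - 562) = (-567 + 2*11*42)*(13*7 - 562) = (-567 + 924)*(91 - 562) = 357*(-471) = -168147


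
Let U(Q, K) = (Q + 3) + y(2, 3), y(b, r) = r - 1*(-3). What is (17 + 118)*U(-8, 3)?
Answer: 135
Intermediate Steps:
y(b, r) = 3 + r (y(b, r) = r + 3 = 3 + r)
U(Q, K) = 9 + Q (U(Q, K) = (Q + 3) + (3 + 3) = (3 + Q) + 6 = 9 + Q)
(17 + 118)*U(-8, 3) = (17 + 118)*(9 - 8) = 135*1 = 135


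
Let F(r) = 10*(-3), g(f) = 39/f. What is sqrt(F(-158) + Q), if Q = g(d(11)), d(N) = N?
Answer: I*sqrt(3201)/11 ≈ 5.1434*I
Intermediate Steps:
F(r) = -30
Q = 39/11 ≈ 3.5455
sqrt(F(-158) + Q) = sqrt(-30 + 39/11) = sqrt(-291/11) = I*sqrt(3201)/11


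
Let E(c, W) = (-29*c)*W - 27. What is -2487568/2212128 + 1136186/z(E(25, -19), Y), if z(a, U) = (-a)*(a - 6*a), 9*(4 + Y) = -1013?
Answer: -36692682885743/32664749360040 ≈ -1.1233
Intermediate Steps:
Y = -1049/9 (Y = -4 + (⅑)*(-1013) = -4 - 1013/9 = -1049/9 ≈ -116.56)
E(c, W) = -27 - 29*W*c (E(c, W) = -29*W*c - 27 = -27 - 29*W*c)
z(a, U) = 5*a² (z(a, U) = (-a)*(-5*a) = 5*a²)
-2487568/2212128 + 1136186/z(E(25, -19), Y) = -2487568/2212128 + 1136186/((5*(-27 - 29*(-19)*25)²)) = -2487568*1/2212128 + 1136186/((5*(-27 + 13775)²)) = -155473/138258 + 1136186/((5*13748²)) = -155473/138258 + 1136186/((5*189007504)) = -155473/138258 + 1136186/945037520 = -155473/138258 + 1136186*(1/945037520) = -155473/138258 + 568093/472518760 = -36692682885743/32664749360040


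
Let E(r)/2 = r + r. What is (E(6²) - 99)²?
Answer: 2025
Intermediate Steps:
E(r) = 4*r (E(r) = 2*(r + r) = 2*(2*r) = 4*r)
(E(6²) - 99)² = (4*6² - 99)² = (4*36 - 99)² = (144 - 99)² = 45² = 2025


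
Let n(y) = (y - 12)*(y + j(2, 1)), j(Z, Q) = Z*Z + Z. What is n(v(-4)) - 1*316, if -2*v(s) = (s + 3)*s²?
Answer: -372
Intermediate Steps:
j(Z, Q) = Z + Z² (j(Z, Q) = Z² + Z = Z + Z²)
v(s) = -s²*(3 + s)/2 (v(s) = -(s + 3)*s²/2 = -(3 + s)*s²/2 = -s²*(3 + s)/2)
n(y) = (-12 + y)*(6 + y) (n(y) = (y - 12)*(y + 2*(1 + 2)) = (-12 + y)*(y + 2*3) = (-12 + y)*(y + 6) = (-12 + y)*(6 + y))
n(v(-4)) - 1*316 = (-72 + ((½)*(-4)²*(-3 - 1*(-4)))² - 3*(-4)²*(-3 - 1*(-4))) - 1*316 = (-72 + ((½)*16*(-3 + 4))² - 3*16*(-3 + 4)) - 316 = (-72 + ((½)*16*1)² - 3*16) - 316 = (-72 + 8² - 6*8) - 316 = (-72 + 64 - 48) - 316 = -56 - 316 = -372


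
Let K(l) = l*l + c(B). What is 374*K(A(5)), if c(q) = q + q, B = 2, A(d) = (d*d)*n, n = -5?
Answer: 5845246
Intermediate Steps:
A(d) = -5*d² (A(d) = (d*d)*(-5) = d²*(-5) = -5*d²)
c(q) = 2*q
K(l) = 4 + l² (K(l) = l*l + 2*2 = l² + 4 = 4 + l²)
374*K(A(5)) = 374*(4 + (-5*5²)²) = 374*(4 + (-5*25)²) = 374*(4 + (-125)²) = 374*(4 + 15625) = 374*15629 = 5845246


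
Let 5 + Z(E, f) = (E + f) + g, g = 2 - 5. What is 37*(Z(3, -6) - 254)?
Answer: -9805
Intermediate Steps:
g = -3
Z(E, f) = -8 + E + f (Z(E, f) = -5 + ((E + f) - 3) = -5 + (-3 + E + f) = -8 + E + f)
37*(Z(3, -6) - 254) = 37*((-8 + 3 - 6) - 254) = 37*(-11 - 254) = 37*(-265) = -9805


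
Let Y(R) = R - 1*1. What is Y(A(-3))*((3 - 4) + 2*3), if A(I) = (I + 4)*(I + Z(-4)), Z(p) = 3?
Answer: -5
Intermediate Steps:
A(I) = (3 + I)*(4 + I) (A(I) = (I + 4)*(I + 3) = (4 + I)*(3 + I) = (3 + I)*(4 + I))
Y(R) = -1 + R (Y(R) = R - 1 = -1 + R)
Y(A(-3))*((3 - 4) + 2*3) = (-1 + (12 + (-3)² + 7*(-3)))*((3 - 4) + 2*3) = (-1 + (12 + 9 - 21))*(-1 + 6) = (-1 + 0)*5 = -1*5 = -5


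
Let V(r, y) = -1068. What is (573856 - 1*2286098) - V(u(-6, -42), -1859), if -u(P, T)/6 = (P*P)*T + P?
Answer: -1711174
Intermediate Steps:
u(P, T) = -6*P - 6*T*P² (u(P, T) = -6*((P*P)*T + P) = -6*(P²*T + P) = -6*(T*P² + P) = -6*(P + T*P²) = -6*P - 6*T*P²)
(573856 - 1*2286098) - V(u(-6, -42), -1859) = (573856 - 1*2286098) - 1*(-1068) = (573856 - 2286098) + 1068 = -1712242 + 1068 = -1711174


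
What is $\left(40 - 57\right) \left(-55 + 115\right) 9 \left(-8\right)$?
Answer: $73440$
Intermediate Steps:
$\left(40 - 57\right) \left(-55 + 115\right) 9 \left(-8\right) = \left(-17\right) 60 \left(-72\right) = \left(-1020\right) \left(-72\right) = 73440$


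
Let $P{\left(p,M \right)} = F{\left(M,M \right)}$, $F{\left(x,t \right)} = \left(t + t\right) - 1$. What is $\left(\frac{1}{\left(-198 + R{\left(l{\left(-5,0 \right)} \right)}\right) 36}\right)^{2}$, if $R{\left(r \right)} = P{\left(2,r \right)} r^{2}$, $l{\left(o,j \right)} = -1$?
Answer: $\frac{1}{52359696} \approx 1.9099 \cdot 10^{-8}$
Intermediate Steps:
$F{\left(x,t \right)} = -1 + 2 t$ ($F{\left(x,t \right)} = 2 t - 1 = -1 + 2 t$)
$P{\left(p,M \right)} = -1 + 2 M$
$R{\left(r \right)} = r^{2} \left(-1 + 2 r\right)$ ($R{\left(r \right)} = \left(-1 + 2 r\right) r^{2} = r^{2} \left(-1 + 2 r\right)$)
$\left(\frac{1}{\left(-198 + R{\left(l{\left(-5,0 \right)} \right)}\right) 36}\right)^{2} = \left(\frac{1}{\left(-198 + \left(-1\right)^{2} \left(-1 + 2 \left(-1\right)\right)\right) 36}\right)^{2} = \left(\frac{1}{-198 + 1 \left(-1 - 2\right)} \frac{1}{36}\right)^{2} = \left(\frac{1}{-198 + 1 \left(-3\right)} \frac{1}{36}\right)^{2} = \left(\frac{1}{-198 - 3} \cdot \frac{1}{36}\right)^{2} = \left(\frac{1}{-201} \cdot \frac{1}{36}\right)^{2} = \left(\left(- \frac{1}{201}\right) \frac{1}{36}\right)^{2} = \left(- \frac{1}{7236}\right)^{2} = \frac{1}{52359696}$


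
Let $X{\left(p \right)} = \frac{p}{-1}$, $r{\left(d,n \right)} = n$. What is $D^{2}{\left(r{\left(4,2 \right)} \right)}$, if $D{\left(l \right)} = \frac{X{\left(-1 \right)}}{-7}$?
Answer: $\frac{1}{49} \approx 0.020408$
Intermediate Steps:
$X{\left(p \right)} = - p$ ($X{\left(p \right)} = p \left(-1\right) = - p$)
$D{\left(l \right)} = - \frac{1}{7}$ ($D{\left(l \right)} = \frac{\left(-1\right) \left(-1\right)}{-7} = 1 \left(- \frac{1}{7}\right) = - \frac{1}{7}$)
$D^{2}{\left(r{\left(4,2 \right)} \right)} = \left(- \frac{1}{7}\right)^{2} = \frac{1}{49}$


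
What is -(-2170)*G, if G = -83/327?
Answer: -180110/327 ≈ -550.79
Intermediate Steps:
G = -83/327 (G = -83*1/327 = -83/327 ≈ -0.25382)
-(-2170)*G = -(-2170)*(-83)/327 = -2170*83/327 = -180110/327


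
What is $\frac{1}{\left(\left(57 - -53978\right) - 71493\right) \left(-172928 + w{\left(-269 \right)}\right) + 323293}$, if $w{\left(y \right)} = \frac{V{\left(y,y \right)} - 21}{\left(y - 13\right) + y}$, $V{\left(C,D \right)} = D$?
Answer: $\frac{19}{57366531443} \approx 3.312 \cdot 10^{-10}$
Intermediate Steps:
$w{\left(y \right)} = \frac{-21 + y}{-13 + 2 y}$ ($w{\left(y \right)} = \frac{y - 21}{\left(y - 13\right) + y} = \frac{-21 + y}{\left(-13 + y\right) + y} = \frac{-21 + y}{-13 + 2 y}$)
$\frac{1}{\left(\left(57 - -53978\right) - 71493\right) \left(-172928 + w{\left(-269 \right)}\right) + 323293} = \frac{1}{\left(\left(57 - -53978\right) - 71493\right) \left(-172928 + \frac{-21 - 269}{-13 + 2 \left(-269\right)}\right) + 323293} = \frac{1}{\left(\left(57 + 53978\right) - 71493\right) \left(-172928 + \frac{1}{-13 - 538} \left(-290\right)\right) + 323293} = \frac{1}{\left(54035 - 71493\right) \left(-172928 + \frac{1}{-551} \left(-290\right)\right) + 323293} = \frac{1}{- 17458 \left(-172928 - - \frac{10}{19}\right) + 323293} = \frac{1}{- 17458 \left(-172928 + \frac{10}{19}\right) + 323293} = \frac{1}{\left(-17458\right) \left(- \frac{3285622}{19}\right) + 323293} = \frac{1}{\frac{57360388876}{19} + 323293} = \frac{1}{\frac{57366531443}{19}} = \frac{19}{57366531443}$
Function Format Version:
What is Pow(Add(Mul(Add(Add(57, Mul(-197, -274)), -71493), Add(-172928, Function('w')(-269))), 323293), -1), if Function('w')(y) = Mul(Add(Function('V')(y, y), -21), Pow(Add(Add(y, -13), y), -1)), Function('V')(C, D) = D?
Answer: Rational(19, 57366531443) ≈ 3.3120e-10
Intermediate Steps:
Function('w')(y) = Mul(Pow(Add(-13, Mul(2, y)), -1), Add(-21, y)) (Function('w')(y) = Mul(Add(y, -21), Pow(Add(Add(y, -13), y), -1)) = Mul(Add(-21, y), Pow(Add(Add(-13, y), y), -1)) = Mul(Add(-21, y), Pow(Add(-13, Mul(2, y)), -1)) = Mul(Pow(Add(-13, Mul(2, y)), -1), Add(-21, y)))
Pow(Add(Mul(Add(Add(57, Mul(-197, -274)), -71493), Add(-172928, Function('w')(-269))), 323293), -1) = Pow(Add(Mul(Add(Add(57, Mul(-197, -274)), -71493), Add(-172928, Mul(Pow(Add(-13, Mul(2, -269)), -1), Add(-21, -269)))), 323293), -1) = Pow(Add(Mul(Add(Add(57, 53978), -71493), Add(-172928, Mul(Pow(Add(-13, -538), -1), -290))), 323293), -1) = Pow(Add(Mul(Add(54035, -71493), Add(-172928, Mul(Pow(-551, -1), -290))), 323293), -1) = Pow(Add(Mul(-17458, Add(-172928, Mul(Rational(-1, 551), -290))), 323293), -1) = Pow(Add(Mul(-17458, Add(-172928, Rational(10, 19))), 323293), -1) = Pow(Add(Mul(-17458, Rational(-3285622, 19)), 323293), -1) = Pow(Add(Rational(57360388876, 19), 323293), -1) = Pow(Rational(57366531443, 19), -1) = Rational(19, 57366531443)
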